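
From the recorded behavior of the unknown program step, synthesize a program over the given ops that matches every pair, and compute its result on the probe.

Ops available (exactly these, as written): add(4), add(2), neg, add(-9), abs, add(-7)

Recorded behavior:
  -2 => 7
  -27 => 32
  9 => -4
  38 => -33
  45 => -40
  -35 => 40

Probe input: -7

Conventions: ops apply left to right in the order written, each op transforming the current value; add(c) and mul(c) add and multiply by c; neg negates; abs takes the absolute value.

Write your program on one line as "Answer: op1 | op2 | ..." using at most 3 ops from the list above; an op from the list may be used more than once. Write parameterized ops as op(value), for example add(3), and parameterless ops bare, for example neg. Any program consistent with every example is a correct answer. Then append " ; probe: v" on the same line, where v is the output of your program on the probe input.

add(-7) | add(2) | neg ; probe: 12

Check, running the answer program on each example:
  -2 -> -9 -> -7 -> 7
  -27 -> -34 -> -32 -> 32
  9 -> 2 -> 4 -> -4
  38 -> 31 -> 33 -> -33
  45 -> 38 -> 40 -> -40
  -35 -> -42 -> -40 -> 40
  probe: -7 -> -14 -> -12 -> 12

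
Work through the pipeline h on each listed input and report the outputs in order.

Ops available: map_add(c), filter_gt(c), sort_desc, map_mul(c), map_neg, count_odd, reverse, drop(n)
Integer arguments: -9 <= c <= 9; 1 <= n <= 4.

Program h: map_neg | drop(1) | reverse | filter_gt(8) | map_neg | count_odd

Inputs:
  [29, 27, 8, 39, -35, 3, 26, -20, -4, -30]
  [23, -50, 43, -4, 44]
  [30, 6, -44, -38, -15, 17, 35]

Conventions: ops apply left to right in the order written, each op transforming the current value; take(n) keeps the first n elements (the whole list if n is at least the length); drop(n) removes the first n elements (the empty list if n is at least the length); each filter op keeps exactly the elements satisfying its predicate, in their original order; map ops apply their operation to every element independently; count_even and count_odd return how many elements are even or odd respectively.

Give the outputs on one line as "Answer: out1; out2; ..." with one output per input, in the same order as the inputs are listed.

Execution, op by op:
  [29, 27, 8, 39, -35, 3, 26, -20, -4, -30] -> [-29, -27, -8, -39, 35, -3, -26, 20, 4, 30] -> [-27, -8, -39, 35, -3, -26, 20, 4, 30] -> [30, 4, 20, -26, -3, 35, -39, -8, -27] -> [30, 20, 35] -> [-30, -20, -35] -> 1
  [23, -50, 43, -4, 44] -> [-23, 50, -43, 4, -44] -> [50, -43, 4, -44] -> [-44, 4, -43, 50] -> [50] -> [-50] -> 0
  [30, 6, -44, -38, -15, 17, 35] -> [-30, -6, 44, 38, 15, -17, -35] -> [-6, 44, 38, 15, -17, -35] -> [-35, -17, 15, 38, 44, -6] -> [15, 38, 44] -> [-15, -38, -44] -> 1

1; 0; 1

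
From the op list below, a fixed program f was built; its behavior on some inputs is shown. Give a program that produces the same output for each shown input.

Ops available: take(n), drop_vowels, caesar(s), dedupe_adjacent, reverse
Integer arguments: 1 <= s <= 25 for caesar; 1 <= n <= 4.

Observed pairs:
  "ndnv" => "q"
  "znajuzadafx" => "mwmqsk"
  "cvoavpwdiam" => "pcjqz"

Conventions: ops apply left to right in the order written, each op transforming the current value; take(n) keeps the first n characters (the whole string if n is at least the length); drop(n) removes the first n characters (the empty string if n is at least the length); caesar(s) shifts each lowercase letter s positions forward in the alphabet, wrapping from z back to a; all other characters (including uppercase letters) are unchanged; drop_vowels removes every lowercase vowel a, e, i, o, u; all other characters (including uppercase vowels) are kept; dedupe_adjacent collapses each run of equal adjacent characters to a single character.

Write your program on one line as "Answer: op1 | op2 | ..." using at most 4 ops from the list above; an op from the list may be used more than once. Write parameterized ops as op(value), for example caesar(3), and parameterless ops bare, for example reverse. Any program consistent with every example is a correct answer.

drop_vowels | caesar(13) | drop_vowels

Check, running the answer program on each example:
  "ndnv" -> "ndnv" -> "aqai" -> "q"
  "znajuzadafx" -> "znjzdfx" -> "mawmqsk" -> "mwmqsk"
  "cvoavpwdiam" -> "cvvpwdm" -> "piicjqz" -> "pcjqz"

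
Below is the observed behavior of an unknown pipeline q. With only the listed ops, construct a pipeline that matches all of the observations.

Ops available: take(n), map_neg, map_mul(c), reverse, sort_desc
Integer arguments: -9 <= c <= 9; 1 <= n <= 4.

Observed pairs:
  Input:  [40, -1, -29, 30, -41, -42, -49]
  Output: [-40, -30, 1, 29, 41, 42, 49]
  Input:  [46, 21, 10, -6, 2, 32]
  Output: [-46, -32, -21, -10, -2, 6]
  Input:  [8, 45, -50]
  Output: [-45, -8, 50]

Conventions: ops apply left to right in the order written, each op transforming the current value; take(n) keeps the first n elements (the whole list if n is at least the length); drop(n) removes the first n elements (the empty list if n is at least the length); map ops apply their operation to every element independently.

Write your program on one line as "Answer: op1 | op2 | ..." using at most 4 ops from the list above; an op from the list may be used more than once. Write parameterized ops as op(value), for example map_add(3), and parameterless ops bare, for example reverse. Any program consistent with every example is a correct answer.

sort_desc | reverse | map_neg | reverse

Check, running the answer program on each example:
  [40, -1, -29, 30, -41, -42, -49] -> [40, 30, -1, -29, -41, -42, -49] -> [-49, -42, -41, -29, -1, 30, 40] -> [49, 42, 41, 29, 1, -30, -40] -> [-40, -30, 1, 29, 41, 42, 49]
  [46, 21, 10, -6, 2, 32] -> [46, 32, 21, 10, 2, -6] -> [-6, 2, 10, 21, 32, 46] -> [6, -2, -10, -21, -32, -46] -> [-46, -32, -21, -10, -2, 6]
  [8, 45, -50] -> [45, 8, -50] -> [-50, 8, 45] -> [50, -8, -45] -> [-45, -8, 50]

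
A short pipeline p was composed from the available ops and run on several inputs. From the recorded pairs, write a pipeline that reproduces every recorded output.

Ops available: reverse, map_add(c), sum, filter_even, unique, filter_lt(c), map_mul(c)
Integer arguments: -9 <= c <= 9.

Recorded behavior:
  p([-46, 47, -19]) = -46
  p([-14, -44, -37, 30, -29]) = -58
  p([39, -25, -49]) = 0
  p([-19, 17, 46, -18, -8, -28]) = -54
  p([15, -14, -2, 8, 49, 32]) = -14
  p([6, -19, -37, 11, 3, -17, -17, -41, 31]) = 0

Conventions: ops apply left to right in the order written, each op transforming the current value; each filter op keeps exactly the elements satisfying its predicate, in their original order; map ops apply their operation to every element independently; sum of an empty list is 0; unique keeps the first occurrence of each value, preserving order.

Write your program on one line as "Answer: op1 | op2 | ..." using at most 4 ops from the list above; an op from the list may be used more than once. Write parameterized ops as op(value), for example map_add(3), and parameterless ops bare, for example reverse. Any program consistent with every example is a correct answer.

reverse | filter_even | filter_lt(-6) | sum

Check, running the answer program on each example:
  [-46, 47, -19] -> [-19, 47, -46] -> [-46] -> [-46] -> -46
  [-14, -44, -37, 30, -29] -> [-29, 30, -37, -44, -14] -> [30, -44, -14] -> [-44, -14] -> -58
  [39, -25, -49] -> [-49, -25, 39] -> [] -> [] -> 0
  [-19, 17, 46, -18, -8, -28] -> [-28, -8, -18, 46, 17, -19] -> [-28, -8, -18, 46] -> [-28, -8, -18] -> -54
  [15, -14, -2, 8, 49, 32] -> [32, 49, 8, -2, -14, 15] -> [32, 8, -2, -14] -> [-14] -> -14
  [6, -19, -37, 11, 3, -17, -17, -41, 31] -> [31, -41, -17, -17, 3, 11, -37, -19, 6] -> [6] -> [] -> 0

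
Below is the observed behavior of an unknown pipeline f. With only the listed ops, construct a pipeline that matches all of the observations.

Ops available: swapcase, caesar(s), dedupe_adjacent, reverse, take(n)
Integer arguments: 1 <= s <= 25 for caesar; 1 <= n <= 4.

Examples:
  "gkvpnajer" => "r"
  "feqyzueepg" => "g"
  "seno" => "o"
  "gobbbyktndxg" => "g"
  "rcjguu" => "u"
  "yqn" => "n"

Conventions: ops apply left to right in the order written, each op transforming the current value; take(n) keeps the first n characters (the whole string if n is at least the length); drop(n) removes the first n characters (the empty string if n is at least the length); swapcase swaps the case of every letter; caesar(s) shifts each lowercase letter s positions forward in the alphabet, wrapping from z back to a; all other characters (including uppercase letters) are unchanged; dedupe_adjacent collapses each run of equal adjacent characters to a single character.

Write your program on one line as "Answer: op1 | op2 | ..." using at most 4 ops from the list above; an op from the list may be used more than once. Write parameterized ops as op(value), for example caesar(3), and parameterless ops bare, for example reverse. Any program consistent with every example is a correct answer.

swapcase | reverse | take(1) | swapcase

Check, running the answer program on each example:
  "gkvpnajer" -> "GKVPNAJER" -> "REJANPVKG" -> "R" -> "r"
  "feqyzueepg" -> "FEQYZUEEPG" -> "GPEEUZYQEF" -> "G" -> "g"
  "seno" -> "SENO" -> "ONES" -> "O" -> "o"
  "gobbbyktndxg" -> "GOBBBYKTNDXG" -> "GXDNTKYBBBOG" -> "G" -> "g"
  "rcjguu" -> "RCJGUU" -> "UUGJCR" -> "U" -> "u"
  "yqn" -> "YQN" -> "NQY" -> "N" -> "n"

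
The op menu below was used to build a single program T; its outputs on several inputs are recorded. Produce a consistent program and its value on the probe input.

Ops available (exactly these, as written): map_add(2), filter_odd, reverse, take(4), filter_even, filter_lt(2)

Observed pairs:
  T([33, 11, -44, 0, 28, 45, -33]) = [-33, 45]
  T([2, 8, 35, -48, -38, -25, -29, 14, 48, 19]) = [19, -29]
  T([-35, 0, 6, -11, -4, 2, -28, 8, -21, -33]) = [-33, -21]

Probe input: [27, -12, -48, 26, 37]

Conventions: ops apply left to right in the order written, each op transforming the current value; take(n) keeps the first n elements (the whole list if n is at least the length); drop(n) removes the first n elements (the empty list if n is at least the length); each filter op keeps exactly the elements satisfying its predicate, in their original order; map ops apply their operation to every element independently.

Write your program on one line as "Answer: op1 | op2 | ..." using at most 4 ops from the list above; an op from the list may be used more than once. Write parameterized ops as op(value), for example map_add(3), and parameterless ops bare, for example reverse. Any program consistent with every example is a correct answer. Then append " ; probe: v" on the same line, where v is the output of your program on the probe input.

reverse | take(4) | filter_odd ; probe: [37]

Check, running the answer program on each example:
  [33, 11, -44, 0, 28, 45, -33] -> [-33, 45, 28, 0, -44, 11, 33] -> [-33, 45, 28, 0] -> [-33, 45]
  [2, 8, 35, -48, -38, -25, -29, 14, 48, 19] -> [19, 48, 14, -29, -25, -38, -48, 35, 8, 2] -> [19, 48, 14, -29] -> [19, -29]
  [-35, 0, 6, -11, -4, 2, -28, 8, -21, -33] -> [-33, -21, 8, -28, 2, -4, -11, 6, 0, -35] -> [-33, -21, 8, -28] -> [-33, -21]
  probe: [27, -12, -48, 26, 37] -> [37, 26, -48, -12, 27] -> [37, 26, -48, -12] -> [37]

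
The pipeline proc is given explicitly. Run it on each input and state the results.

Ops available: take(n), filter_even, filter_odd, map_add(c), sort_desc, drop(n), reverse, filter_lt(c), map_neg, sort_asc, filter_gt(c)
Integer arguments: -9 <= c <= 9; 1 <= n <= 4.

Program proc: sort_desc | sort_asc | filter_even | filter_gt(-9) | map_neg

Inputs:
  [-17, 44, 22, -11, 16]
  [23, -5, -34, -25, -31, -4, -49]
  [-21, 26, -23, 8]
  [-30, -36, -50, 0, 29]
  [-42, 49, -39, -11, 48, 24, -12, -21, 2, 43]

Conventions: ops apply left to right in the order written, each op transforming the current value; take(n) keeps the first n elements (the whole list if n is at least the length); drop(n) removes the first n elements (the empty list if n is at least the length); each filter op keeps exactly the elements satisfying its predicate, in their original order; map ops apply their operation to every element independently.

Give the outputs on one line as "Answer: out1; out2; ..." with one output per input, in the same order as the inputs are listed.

Execution, op by op:
  [-17, 44, 22, -11, 16] -> [44, 22, 16, -11, -17] -> [-17, -11, 16, 22, 44] -> [16, 22, 44] -> [16, 22, 44] -> [-16, -22, -44]
  [23, -5, -34, -25, -31, -4, -49] -> [23, -4, -5, -25, -31, -34, -49] -> [-49, -34, -31, -25, -5, -4, 23] -> [-34, -4] -> [-4] -> [4]
  [-21, 26, -23, 8] -> [26, 8, -21, -23] -> [-23, -21, 8, 26] -> [8, 26] -> [8, 26] -> [-8, -26]
  [-30, -36, -50, 0, 29] -> [29, 0, -30, -36, -50] -> [-50, -36, -30, 0, 29] -> [-50, -36, -30, 0] -> [0] -> [0]
  [-42, 49, -39, -11, 48, 24, -12, -21, 2, 43] -> [49, 48, 43, 24, 2, -11, -12, -21, -39, -42] -> [-42, -39, -21, -12, -11, 2, 24, 43, 48, 49] -> [-42, -12, 2, 24, 48] -> [2, 24, 48] -> [-2, -24, -48]

[-16, -22, -44]; [4]; [-8, -26]; [0]; [-2, -24, -48]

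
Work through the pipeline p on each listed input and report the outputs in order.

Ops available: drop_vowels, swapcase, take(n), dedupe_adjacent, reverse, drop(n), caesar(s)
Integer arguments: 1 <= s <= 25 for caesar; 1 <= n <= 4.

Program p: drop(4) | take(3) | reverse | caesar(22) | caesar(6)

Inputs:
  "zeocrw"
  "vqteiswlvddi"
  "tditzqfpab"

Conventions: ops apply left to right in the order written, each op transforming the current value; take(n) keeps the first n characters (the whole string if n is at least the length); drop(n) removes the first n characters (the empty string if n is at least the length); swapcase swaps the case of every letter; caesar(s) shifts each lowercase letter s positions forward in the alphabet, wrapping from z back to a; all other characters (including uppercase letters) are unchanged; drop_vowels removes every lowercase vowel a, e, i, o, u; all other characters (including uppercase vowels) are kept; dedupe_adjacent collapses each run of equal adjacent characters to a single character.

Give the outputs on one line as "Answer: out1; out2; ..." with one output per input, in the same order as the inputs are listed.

"yt"; "yuk"; "hsb"

Execution, op by op:
  "zeocrw" -> "rw" -> "rw" -> "wr" -> "sn" -> "yt"
  "vqteiswlvddi" -> "iswlvddi" -> "isw" -> "wsi" -> "soe" -> "yuk"
  "tditzqfpab" -> "zqfpab" -> "zqf" -> "fqz" -> "bmv" -> "hsb"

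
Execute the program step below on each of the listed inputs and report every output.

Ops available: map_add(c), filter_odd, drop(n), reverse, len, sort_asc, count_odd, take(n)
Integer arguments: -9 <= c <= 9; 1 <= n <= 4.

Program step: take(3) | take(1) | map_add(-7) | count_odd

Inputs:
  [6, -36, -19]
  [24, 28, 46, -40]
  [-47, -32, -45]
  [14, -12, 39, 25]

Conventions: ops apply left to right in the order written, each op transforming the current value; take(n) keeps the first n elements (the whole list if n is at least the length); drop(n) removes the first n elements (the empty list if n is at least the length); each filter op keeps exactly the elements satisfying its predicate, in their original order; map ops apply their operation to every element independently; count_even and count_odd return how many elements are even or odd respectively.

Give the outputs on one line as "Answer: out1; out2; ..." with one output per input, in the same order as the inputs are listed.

Execution, op by op:
  [6, -36, -19] -> [6, -36, -19] -> [6] -> [-1] -> 1
  [24, 28, 46, -40] -> [24, 28, 46] -> [24] -> [17] -> 1
  [-47, -32, -45] -> [-47, -32, -45] -> [-47] -> [-54] -> 0
  [14, -12, 39, 25] -> [14, -12, 39] -> [14] -> [7] -> 1

1; 1; 0; 1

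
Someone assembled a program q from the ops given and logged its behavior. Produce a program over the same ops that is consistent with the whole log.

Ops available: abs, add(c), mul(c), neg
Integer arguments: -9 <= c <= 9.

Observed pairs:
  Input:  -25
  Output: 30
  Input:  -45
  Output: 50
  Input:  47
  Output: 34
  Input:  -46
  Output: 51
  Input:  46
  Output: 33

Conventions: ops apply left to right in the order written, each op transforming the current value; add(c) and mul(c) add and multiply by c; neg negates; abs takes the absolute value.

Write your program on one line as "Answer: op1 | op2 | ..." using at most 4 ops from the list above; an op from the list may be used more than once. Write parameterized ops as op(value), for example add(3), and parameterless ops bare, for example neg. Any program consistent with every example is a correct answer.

add(-9) | abs | add(-6) | add(2)

Check, running the answer program on each example:
  -25 -> -34 -> 34 -> 28 -> 30
  -45 -> -54 -> 54 -> 48 -> 50
  47 -> 38 -> 38 -> 32 -> 34
  -46 -> -55 -> 55 -> 49 -> 51
  46 -> 37 -> 37 -> 31 -> 33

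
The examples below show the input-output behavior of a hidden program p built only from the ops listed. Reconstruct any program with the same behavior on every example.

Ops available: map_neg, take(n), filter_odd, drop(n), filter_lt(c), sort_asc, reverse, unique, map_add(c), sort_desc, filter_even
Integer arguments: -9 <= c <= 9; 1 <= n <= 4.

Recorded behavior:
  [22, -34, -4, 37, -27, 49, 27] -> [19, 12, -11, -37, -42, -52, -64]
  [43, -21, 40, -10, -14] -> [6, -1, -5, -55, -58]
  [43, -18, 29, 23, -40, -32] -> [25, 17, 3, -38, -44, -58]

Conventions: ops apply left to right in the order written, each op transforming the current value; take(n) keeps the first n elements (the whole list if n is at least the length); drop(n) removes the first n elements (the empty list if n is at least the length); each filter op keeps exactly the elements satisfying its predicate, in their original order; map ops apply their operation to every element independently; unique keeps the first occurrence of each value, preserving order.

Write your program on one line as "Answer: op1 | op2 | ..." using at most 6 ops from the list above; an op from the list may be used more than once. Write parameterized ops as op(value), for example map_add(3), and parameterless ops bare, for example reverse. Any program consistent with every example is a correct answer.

map_neg | map_add(-6) | reverse | sort_asc | map_add(-9) | reverse

Check, running the answer program on each example:
  [22, -34, -4, 37, -27, 49, 27] -> [-22, 34, 4, -37, 27, -49, -27] -> [-28, 28, -2, -43, 21, -55, -33] -> [-33, -55, 21, -43, -2, 28, -28] -> [-55, -43, -33, -28, -2, 21, 28] -> [-64, -52, -42, -37, -11, 12, 19] -> [19, 12, -11, -37, -42, -52, -64]
  [43, -21, 40, -10, -14] -> [-43, 21, -40, 10, 14] -> [-49, 15, -46, 4, 8] -> [8, 4, -46, 15, -49] -> [-49, -46, 4, 8, 15] -> [-58, -55, -5, -1, 6] -> [6, -1, -5, -55, -58]
  [43, -18, 29, 23, -40, -32] -> [-43, 18, -29, -23, 40, 32] -> [-49, 12, -35, -29, 34, 26] -> [26, 34, -29, -35, 12, -49] -> [-49, -35, -29, 12, 26, 34] -> [-58, -44, -38, 3, 17, 25] -> [25, 17, 3, -38, -44, -58]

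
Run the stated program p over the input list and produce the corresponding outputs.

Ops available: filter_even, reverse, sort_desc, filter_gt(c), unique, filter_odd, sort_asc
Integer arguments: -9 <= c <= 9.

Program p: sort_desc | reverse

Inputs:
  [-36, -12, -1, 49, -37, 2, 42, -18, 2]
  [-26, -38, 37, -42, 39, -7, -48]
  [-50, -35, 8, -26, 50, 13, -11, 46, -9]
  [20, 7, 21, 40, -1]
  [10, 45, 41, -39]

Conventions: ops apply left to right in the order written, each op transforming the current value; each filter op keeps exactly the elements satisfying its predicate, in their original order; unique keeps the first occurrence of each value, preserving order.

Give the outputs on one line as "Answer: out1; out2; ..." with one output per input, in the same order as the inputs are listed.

[-37, -36, -18, -12, -1, 2, 2, 42, 49]; [-48, -42, -38, -26, -7, 37, 39]; [-50, -35, -26, -11, -9, 8, 13, 46, 50]; [-1, 7, 20, 21, 40]; [-39, 10, 41, 45]

Execution, op by op:
  [-36, -12, -1, 49, -37, 2, 42, -18, 2] -> [49, 42, 2, 2, -1, -12, -18, -36, -37] -> [-37, -36, -18, -12, -1, 2, 2, 42, 49]
  [-26, -38, 37, -42, 39, -7, -48] -> [39, 37, -7, -26, -38, -42, -48] -> [-48, -42, -38, -26, -7, 37, 39]
  [-50, -35, 8, -26, 50, 13, -11, 46, -9] -> [50, 46, 13, 8, -9, -11, -26, -35, -50] -> [-50, -35, -26, -11, -9, 8, 13, 46, 50]
  [20, 7, 21, 40, -1] -> [40, 21, 20, 7, -1] -> [-1, 7, 20, 21, 40]
  [10, 45, 41, -39] -> [45, 41, 10, -39] -> [-39, 10, 41, 45]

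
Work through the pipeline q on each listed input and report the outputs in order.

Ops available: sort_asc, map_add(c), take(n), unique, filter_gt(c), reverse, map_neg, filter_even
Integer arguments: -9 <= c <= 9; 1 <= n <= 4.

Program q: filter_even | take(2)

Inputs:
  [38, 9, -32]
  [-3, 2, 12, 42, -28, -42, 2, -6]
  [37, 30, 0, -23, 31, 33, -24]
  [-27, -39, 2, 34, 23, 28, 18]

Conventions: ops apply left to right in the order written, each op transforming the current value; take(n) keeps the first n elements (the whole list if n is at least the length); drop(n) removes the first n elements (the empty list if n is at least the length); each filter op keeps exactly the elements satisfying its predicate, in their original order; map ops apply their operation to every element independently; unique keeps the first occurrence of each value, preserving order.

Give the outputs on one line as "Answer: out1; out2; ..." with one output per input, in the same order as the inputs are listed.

Execution, op by op:
  [38, 9, -32] -> [38, -32] -> [38, -32]
  [-3, 2, 12, 42, -28, -42, 2, -6] -> [2, 12, 42, -28, -42, 2, -6] -> [2, 12]
  [37, 30, 0, -23, 31, 33, -24] -> [30, 0, -24] -> [30, 0]
  [-27, -39, 2, 34, 23, 28, 18] -> [2, 34, 28, 18] -> [2, 34]

[38, -32]; [2, 12]; [30, 0]; [2, 34]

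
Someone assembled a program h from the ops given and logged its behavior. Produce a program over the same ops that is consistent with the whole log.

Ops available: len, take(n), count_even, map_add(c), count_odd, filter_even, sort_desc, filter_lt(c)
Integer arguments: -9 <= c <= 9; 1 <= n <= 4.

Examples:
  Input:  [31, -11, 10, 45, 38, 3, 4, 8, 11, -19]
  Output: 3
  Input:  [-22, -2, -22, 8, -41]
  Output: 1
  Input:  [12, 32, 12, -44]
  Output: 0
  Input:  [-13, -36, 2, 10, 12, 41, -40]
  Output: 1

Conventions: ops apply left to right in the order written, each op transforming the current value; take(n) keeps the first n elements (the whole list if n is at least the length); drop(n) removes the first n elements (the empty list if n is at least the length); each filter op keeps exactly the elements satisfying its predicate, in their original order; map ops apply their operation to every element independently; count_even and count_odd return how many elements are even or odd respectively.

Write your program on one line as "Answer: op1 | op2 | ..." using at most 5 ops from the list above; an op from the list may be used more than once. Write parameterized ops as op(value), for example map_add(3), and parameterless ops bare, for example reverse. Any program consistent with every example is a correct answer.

map_add(-6) | map_add(-4) | filter_lt(-2) | sort_desc | count_odd

Check, running the answer program on each example:
  [31, -11, 10, 45, 38, 3, 4, 8, 11, -19] -> [25, -17, 4, 39, 32, -3, -2, 2, 5, -25] -> [21, -21, 0, 35, 28, -7, -6, -2, 1, -29] -> [-21, -7, -6, -29] -> [-6, -7, -21, -29] -> 3
  [-22, -2, -22, 8, -41] -> [-28, -8, -28, 2, -47] -> [-32, -12, -32, -2, -51] -> [-32, -12, -32, -51] -> [-12, -32, -32, -51] -> 1
  [12, 32, 12, -44] -> [6, 26, 6, -50] -> [2, 22, 2, -54] -> [-54] -> [-54] -> 0
  [-13, -36, 2, 10, 12, 41, -40] -> [-19, -42, -4, 4, 6, 35, -46] -> [-23, -46, -8, 0, 2, 31, -50] -> [-23, -46, -8, -50] -> [-8, -23, -46, -50] -> 1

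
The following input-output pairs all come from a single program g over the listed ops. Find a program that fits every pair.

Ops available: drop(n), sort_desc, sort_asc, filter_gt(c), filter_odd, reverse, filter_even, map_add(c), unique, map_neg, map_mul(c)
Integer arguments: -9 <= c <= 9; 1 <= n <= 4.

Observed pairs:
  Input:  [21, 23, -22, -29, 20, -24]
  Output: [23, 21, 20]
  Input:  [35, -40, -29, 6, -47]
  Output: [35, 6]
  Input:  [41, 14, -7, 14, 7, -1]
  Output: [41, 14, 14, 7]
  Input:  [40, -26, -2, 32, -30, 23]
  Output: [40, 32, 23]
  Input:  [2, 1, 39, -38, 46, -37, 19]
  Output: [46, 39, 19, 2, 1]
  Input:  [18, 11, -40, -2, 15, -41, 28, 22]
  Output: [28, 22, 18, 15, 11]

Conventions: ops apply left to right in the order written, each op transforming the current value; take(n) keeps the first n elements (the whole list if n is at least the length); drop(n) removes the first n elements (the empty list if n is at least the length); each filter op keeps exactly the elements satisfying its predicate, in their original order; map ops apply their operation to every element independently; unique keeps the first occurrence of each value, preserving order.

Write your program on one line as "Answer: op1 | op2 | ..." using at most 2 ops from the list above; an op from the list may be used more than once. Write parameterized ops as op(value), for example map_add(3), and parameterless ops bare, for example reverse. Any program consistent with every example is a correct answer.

filter_gt(-1) | sort_desc

Check, running the answer program on each example:
  [21, 23, -22, -29, 20, -24] -> [21, 23, 20] -> [23, 21, 20]
  [35, -40, -29, 6, -47] -> [35, 6] -> [35, 6]
  [41, 14, -7, 14, 7, -1] -> [41, 14, 14, 7] -> [41, 14, 14, 7]
  [40, -26, -2, 32, -30, 23] -> [40, 32, 23] -> [40, 32, 23]
  [2, 1, 39, -38, 46, -37, 19] -> [2, 1, 39, 46, 19] -> [46, 39, 19, 2, 1]
  [18, 11, -40, -2, 15, -41, 28, 22] -> [18, 11, 15, 28, 22] -> [28, 22, 18, 15, 11]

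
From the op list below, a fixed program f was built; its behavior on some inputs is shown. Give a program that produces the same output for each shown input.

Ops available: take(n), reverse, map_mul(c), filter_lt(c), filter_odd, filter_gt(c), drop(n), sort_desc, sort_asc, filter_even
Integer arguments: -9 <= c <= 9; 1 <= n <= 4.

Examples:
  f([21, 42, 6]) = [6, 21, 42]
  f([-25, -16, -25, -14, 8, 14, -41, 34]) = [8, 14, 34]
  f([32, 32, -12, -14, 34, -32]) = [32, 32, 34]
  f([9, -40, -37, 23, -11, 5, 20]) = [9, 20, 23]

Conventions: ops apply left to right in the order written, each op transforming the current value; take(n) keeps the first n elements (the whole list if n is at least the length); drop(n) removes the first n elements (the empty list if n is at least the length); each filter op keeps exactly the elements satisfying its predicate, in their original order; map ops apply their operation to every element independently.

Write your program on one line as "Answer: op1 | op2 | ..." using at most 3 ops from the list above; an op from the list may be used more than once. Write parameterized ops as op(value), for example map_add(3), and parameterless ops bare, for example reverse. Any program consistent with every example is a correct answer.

sort_desc | take(3) | sort_asc

Check, running the answer program on each example:
  [21, 42, 6] -> [42, 21, 6] -> [42, 21, 6] -> [6, 21, 42]
  [-25, -16, -25, -14, 8, 14, -41, 34] -> [34, 14, 8, -14, -16, -25, -25, -41] -> [34, 14, 8] -> [8, 14, 34]
  [32, 32, -12, -14, 34, -32] -> [34, 32, 32, -12, -14, -32] -> [34, 32, 32] -> [32, 32, 34]
  [9, -40, -37, 23, -11, 5, 20] -> [23, 20, 9, 5, -11, -37, -40] -> [23, 20, 9] -> [9, 20, 23]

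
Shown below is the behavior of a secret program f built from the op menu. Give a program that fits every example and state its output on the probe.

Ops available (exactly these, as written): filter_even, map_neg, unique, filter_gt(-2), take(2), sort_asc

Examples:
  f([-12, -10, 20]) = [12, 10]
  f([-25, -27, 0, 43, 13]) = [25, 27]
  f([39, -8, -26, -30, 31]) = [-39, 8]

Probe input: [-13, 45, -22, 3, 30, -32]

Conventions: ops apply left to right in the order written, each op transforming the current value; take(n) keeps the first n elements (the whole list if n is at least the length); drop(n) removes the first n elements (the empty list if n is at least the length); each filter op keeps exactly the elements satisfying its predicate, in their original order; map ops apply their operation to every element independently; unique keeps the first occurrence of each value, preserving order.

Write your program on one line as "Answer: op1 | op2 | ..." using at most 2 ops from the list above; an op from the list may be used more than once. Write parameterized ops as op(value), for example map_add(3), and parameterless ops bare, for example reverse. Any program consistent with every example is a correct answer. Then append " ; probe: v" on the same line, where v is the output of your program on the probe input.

map_neg | take(2) ; probe: [13, -45]

Check, running the answer program on each example:
  [-12, -10, 20] -> [12, 10, -20] -> [12, 10]
  [-25, -27, 0, 43, 13] -> [25, 27, 0, -43, -13] -> [25, 27]
  [39, -8, -26, -30, 31] -> [-39, 8, 26, 30, -31] -> [-39, 8]
  probe: [-13, 45, -22, 3, 30, -32] -> [13, -45, 22, -3, -30, 32] -> [13, -45]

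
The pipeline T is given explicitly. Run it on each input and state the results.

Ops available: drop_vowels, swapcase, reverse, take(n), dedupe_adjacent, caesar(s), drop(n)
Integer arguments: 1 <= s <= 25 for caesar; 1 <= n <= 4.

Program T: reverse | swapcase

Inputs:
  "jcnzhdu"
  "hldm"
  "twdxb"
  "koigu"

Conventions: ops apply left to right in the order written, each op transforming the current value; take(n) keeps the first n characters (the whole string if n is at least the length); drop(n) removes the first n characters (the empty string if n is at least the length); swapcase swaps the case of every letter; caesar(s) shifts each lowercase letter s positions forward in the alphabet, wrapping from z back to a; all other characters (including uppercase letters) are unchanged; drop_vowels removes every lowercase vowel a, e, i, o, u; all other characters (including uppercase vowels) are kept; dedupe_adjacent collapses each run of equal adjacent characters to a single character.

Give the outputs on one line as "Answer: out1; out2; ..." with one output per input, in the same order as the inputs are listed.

"UDHZNCJ"; "MDLH"; "BXDWT"; "UGIOK"

Execution, op by op:
  "jcnzhdu" -> "udhzncj" -> "UDHZNCJ"
  "hldm" -> "mdlh" -> "MDLH"
  "twdxb" -> "bxdwt" -> "BXDWT"
  "koigu" -> "ugiok" -> "UGIOK"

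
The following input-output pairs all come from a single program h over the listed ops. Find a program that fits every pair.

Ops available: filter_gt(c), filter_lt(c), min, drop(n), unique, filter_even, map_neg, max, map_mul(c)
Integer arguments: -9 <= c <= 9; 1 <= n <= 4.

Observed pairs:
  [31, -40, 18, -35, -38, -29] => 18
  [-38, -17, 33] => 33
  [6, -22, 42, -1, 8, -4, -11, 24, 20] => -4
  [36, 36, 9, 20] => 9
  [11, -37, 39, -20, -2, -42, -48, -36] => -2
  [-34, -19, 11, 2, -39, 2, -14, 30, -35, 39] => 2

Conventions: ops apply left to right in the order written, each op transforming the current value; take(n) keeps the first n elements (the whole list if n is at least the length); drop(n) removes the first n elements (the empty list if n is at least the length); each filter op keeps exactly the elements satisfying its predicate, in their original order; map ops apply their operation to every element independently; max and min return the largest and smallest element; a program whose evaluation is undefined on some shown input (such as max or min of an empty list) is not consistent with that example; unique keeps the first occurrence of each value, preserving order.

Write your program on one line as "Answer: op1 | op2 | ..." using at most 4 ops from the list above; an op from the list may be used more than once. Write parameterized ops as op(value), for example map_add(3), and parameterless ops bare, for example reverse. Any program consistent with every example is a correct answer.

filter_gt(-5) | unique | min

Check, running the answer program on each example:
  [31, -40, 18, -35, -38, -29] -> [31, 18] -> [31, 18] -> 18
  [-38, -17, 33] -> [33] -> [33] -> 33
  [6, -22, 42, -1, 8, -4, -11, 24, 20] -> [6, 42, -1, 8, -4, 24, 20] -> [6, 42, -1, 8, -4, 24, 20] -> -4
  [36, 36, 9, 20] -> [36, 36, 9, 20] -> [36, 9, 20] -> 9
  [11, -37, 39, -20, -2, -42, -48, -36] -> [11, 39, -2] -> [11, 39, -2] -> -2
  [-34, -19, 11, 2, -39, 2, -14, 30, -35, 39] -> [11, 2, 2, 30, 39] -> [11, 2, 30, 39] -> 2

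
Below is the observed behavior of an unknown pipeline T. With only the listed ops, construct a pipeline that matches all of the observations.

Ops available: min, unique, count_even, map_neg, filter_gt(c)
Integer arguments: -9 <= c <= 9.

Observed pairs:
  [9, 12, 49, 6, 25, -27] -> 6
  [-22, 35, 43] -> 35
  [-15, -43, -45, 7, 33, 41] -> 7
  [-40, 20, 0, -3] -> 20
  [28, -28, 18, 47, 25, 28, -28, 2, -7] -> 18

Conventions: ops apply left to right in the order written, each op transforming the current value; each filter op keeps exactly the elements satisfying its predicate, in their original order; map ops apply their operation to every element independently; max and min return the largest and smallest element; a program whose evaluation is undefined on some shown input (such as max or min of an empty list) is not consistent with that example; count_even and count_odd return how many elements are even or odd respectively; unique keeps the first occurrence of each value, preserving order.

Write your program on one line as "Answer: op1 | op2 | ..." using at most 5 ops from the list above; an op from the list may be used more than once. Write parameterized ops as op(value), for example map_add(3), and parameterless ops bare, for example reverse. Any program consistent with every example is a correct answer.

filter_gt(-5) | filter_gt(4) | unique | min

Check, running the answer program on each example:
  [9, 12, 49, 6, 25, -27] -> [9, 12, 49, 6, 25] -> [9, 12, 49, 6, 25] -> [9, 12, 49, 6, 25] -> 6
  [-22, 35, 43] -> [35, 43] -> [35, 43] -> [35, 43] -> 35
  [-15, -43, -45, 7, 33, 41] -> [7, 33, 41] -> [7, 33, 41] -> [7, 33, 41] -> 7
  [-40, 20, 0, -3] -> [20, 0, -3] -> [20] -> [20] -> 20
  [28, -28, 18, 47, 25, 28, -28, 2, -7] -> [28, 18, 47, 25, 28, 2] -> [28, 18, 47, 25, 28] -> [28, 18, 47, 25] -> 18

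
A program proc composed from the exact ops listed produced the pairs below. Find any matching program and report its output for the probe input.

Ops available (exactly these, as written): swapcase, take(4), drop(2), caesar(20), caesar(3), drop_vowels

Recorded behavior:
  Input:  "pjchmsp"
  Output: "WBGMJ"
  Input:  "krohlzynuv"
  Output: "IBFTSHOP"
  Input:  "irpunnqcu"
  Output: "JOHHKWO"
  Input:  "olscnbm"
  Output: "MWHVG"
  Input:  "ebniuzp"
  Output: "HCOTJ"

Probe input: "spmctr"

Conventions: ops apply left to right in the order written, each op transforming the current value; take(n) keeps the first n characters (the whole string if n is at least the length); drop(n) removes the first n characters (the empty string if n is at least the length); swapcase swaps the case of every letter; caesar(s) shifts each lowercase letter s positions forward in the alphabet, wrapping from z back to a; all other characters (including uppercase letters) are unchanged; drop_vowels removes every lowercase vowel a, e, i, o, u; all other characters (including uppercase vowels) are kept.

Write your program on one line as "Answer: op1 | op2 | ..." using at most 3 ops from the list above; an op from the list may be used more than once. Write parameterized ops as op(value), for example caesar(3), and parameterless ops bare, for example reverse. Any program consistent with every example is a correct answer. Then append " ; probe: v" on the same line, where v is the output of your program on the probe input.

drop(2) | caesar(20) | swapcase ; probe: "GWNL"

Check, running the answer program on each example:
  "pjchmsp" -> "chmsp" -> "wbgmj" -> "WBGMJ"
  "krohlzynuv" -> "ohlzynuv" -> "ibftshop" -> "IBFTSHOP"
  "irpunnqcu" -> "punnqcu" -> "johhkwo" -> "JOHHKWO"
  "olscnbm" -> "scnbm" -> "mwhvg" -> "MWHVG"
  "ebniuzp" -> "niuzp" -> "hcotj" -> "HCOTJ"
  probe: "spmctr" -> "mctr" -> "gwnl" -> "GWNL"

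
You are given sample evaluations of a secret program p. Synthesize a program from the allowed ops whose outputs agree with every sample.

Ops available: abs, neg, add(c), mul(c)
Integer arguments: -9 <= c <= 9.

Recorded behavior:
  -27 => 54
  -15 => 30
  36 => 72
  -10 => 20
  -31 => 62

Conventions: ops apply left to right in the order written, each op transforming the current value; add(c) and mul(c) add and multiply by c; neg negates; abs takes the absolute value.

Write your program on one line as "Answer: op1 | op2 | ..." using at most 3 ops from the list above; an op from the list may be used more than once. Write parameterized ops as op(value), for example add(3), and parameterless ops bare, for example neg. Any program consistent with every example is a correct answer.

neg | mul(2) | abs

Check, running the answer program on each example:
  -27 -> 27 -> 54 -> 54
  -15 -> 15 -> 30 -> 30
  36 -> -36 -> -72 -> 72
  -10 -> 10 -> 20 -> 20
  -31 -> 31 -> 62 -> 62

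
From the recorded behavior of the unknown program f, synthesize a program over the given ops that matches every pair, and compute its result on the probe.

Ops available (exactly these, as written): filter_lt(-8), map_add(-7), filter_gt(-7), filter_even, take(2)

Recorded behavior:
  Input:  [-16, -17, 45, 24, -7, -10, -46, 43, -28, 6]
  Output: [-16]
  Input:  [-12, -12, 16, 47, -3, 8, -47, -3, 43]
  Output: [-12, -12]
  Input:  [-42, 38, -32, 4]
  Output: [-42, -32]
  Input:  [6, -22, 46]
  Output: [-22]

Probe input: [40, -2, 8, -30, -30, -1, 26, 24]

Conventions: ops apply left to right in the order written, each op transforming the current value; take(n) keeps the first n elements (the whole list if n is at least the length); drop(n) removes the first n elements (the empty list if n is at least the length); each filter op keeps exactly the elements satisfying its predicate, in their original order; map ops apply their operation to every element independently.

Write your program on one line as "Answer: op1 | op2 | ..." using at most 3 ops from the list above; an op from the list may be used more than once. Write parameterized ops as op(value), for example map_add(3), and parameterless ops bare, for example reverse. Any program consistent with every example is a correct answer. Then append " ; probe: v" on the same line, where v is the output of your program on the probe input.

filter_lt(-8) | take(2) | filter_even ; probe: [-30, -30]

Check, running the answer program on each example:
  [-16, -17, 45, 24, -7, -10, -46, 43, -28, 6] -> [-16, -17, -10, -46, -28] -> [-16, -17] -> [-16]
  [-12, -12, 16, 47, -3, 8, -47, -3, 43] -> [-12, -12, -47] -> [-12, -12] -> [-12, -12]
  [-42, 38, -32, 4] -> [-42, -32] -> [-42, -32] -> [-42, -32]
  [6, -22, 46] -> [-22] -> [-22] -> [-22]
  probe: [40, -2, 8, -30, -30, -1, 26, 24] -> [-30, -30] -> [-30, -30] -> [-30, -30]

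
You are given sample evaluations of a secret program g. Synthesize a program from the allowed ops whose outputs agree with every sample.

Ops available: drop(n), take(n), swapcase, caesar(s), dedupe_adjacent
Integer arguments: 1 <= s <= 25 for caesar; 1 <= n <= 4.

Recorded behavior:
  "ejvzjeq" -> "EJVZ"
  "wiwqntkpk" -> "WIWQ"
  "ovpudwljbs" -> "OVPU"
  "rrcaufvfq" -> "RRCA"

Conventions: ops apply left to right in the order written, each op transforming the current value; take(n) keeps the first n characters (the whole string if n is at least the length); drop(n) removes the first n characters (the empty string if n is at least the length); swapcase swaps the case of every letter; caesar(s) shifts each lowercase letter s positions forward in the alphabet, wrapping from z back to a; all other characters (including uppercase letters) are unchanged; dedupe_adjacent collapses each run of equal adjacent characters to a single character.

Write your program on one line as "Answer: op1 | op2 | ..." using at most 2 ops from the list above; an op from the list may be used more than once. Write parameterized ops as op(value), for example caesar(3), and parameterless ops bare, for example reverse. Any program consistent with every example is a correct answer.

take(4) | swapcase

Check, running the answer program on each example:
  "ejvzjeq" -> "ejvz" -> "EJVZ"
  "wiwqntkpk" -> "wiwq" -> "WIWQ"
  "ovpudwljbs" -> "ovpu" -> "OVPU"
  "rrcaufvfq" -> "rrca" -> "RRCA"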